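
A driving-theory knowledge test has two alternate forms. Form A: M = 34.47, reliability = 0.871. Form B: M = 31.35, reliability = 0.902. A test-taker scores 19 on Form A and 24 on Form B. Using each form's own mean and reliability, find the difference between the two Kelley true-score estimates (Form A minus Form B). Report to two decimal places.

-3.72

T̂_A = 0.871(19) + 0.129(34.47) = 20.9956
T̂_B = 0.902(24) + 0.098(31.35) = 24.7203
T̂_A − T̂_B = -3.7247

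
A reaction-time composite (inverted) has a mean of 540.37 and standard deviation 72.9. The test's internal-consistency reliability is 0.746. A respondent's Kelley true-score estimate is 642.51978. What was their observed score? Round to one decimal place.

T̂ = ρX + (1 − ρ)μ  ⇒  X = (T̂ − (1 − ρ)μ) / ρ
X = (642.51978 − 0.254 × 540.37) / 0.746 = (642.51978 − 137.25398) / 0.746 = 505.26580 / 0.746 = 677.300

677.3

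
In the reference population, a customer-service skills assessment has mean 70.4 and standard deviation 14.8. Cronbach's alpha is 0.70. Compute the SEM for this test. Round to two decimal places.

SEM = SD · √(1 − ρ) = 14.8 × √0.30 = 14.8 × 0.5477 = 8.106

8.11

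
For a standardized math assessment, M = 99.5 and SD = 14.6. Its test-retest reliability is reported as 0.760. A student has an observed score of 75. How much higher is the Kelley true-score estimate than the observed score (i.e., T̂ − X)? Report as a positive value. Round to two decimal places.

T̂ = ρX + (1 − ρ)μ
  = 0.760 × 75 + 0.240 × 99.5
  = 57.000 + 23.8800
  = 80.8800
  ≈ 80.880
T̂ − X = 80.880 − 75 = 5.880 → 5.88

5.88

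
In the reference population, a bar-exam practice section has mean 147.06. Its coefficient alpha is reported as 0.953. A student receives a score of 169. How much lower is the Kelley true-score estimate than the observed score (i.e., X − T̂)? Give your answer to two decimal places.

T̂ = ρX + (1 − ρ)μ
  = 0.953 × 169 + 0.047 × 147.06
  = 161.057 + 6.91182
  = 167.9688
  ≈ 167.969
X − T̂ = 169 − 167.969 = 1.031 → 1.03

1.03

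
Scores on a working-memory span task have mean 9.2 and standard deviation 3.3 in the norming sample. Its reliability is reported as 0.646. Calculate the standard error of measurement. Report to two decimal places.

1.96

SEM = SD · √(1 − ρ) = 3.3 × √0.354 = 3.3 × 0.5950 = 1.963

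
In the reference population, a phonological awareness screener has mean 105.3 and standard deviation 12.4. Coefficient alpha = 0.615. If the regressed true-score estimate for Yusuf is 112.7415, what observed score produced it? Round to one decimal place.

T̂ = ρX + (1 − ρ)μ  ⇒  X = (T̂ − (1 − ρ)μ) / ρ
X = (112.7415 − 0.385 × 105.3) / 0.615 = (112.7415 − 40.5405) / 0.615 = 72.2010 / 0.615 = 117.400

117.4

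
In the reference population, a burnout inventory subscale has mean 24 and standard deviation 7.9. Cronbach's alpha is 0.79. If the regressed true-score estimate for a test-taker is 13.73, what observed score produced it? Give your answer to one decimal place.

11.0

T̂ = ρX + (1 − ρ)μ  ⇒  X = (T̂ − (1 − ρ)μ) / ρ
X = (13.73 − 0.21 × 24) / 0.79 = (13.73 − 5.04) / 0.79 = 8.69 / 0.79 = 11.000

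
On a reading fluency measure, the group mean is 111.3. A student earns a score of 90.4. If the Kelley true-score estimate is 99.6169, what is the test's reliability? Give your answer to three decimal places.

T̂ = ρX + (1 − ρ)μ  ⇒  T̂ − μ = ρ(X − μ)
ρ = (T̂ − μ)/(X − μ) = (99.6169 − 111.3) / (90.4 − 111.3) = -11.6831 / -20.9 = 0.55900

0.559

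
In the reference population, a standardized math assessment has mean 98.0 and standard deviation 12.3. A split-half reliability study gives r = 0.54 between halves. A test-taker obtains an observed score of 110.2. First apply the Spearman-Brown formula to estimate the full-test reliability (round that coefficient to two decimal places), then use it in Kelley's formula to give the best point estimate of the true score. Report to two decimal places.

Spearman-Brown: ρ = 2r/(1 + r) = 2(0.54)/(1 + 0.54) = 1.080/1.54 = 0.7013 → 0.70
T̂ = ρX + (1 − ρ)μ
  = 0.70 × 110.2 + 0.30 × 98.0
  = 77.140 + 29.400
  = 106.540
  ≈ 106.54

106.54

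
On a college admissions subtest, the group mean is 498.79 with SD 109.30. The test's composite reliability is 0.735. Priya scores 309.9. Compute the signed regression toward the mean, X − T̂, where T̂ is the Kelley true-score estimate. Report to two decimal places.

Regress the observed score toward the mean by the unreliability: T̂ = 0.735·309.9 + 0.265·498.79 = 227.7765 + 132.17935 = 359.9558.
X − T̂ = 309.9 − 359.956 = -50.056 → -50.06

-50.06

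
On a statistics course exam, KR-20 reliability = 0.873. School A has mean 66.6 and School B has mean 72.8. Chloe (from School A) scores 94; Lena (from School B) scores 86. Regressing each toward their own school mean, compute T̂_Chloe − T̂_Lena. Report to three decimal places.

6.197

T̂_Chloe = 0.873(94) + 0.127(66.6) = 90.52020
T̂_Lena = 0.873(86) + 0.127(72.8) = 84.32360
Difference = 90.52020 − 84.32360 = 6.19660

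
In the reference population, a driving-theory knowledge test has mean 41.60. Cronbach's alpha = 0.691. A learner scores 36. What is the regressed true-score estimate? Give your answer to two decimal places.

37.73

T̂ = 0.691(36) + 0.309(41.60) = 24.876 + 12.85440 = 37.730 → 37.73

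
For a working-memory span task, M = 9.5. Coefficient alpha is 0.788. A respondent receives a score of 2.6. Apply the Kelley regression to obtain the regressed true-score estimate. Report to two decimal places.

T̂ = 0.788(2.6) + 0.212(9.5) = 2.0488 + 2.0140 = 4.063 → 4.06

4.06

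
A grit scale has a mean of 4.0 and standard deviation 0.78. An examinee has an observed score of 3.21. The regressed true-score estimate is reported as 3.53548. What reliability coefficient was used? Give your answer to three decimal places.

0.588

T̂ = ρX + (1 − ρ)μ  ⇒  T̂ − μ = ρ(X − μ)
ρ = (T̂ − μ)/(X − μ) = (3.53548 − 4.0) / (3.21 − 4.0) = -0.46452 / -0.79 = 0.58800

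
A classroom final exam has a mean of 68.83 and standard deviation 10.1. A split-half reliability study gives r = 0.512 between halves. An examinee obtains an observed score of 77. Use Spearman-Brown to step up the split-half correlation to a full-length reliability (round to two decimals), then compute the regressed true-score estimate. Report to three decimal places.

74.386

Spearman-Brown: ρ = 2r/(1 + r) = 2(0.512)/(1 + 0.512) = 1.0240/1.512 = 0.6772 → 0.68
T̂ = ρX + (1 − ρ)μ
  = 0.68 × 77 + 0.32 × 68.83
  = 52.36 + 22.0256
  = 74.3856
  ≈ 74.386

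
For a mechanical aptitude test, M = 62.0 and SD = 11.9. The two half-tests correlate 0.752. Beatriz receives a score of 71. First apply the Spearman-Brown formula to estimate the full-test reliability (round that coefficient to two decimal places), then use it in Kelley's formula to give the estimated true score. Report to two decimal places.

69.74

Spearman-Brown: ρ = 2r/(1 + r) = 2(0.752)/(1 + 0.752) = 1.5040/1.752 = 0.8584 → 0.86
T̂ = ρX + (1 − ρ)μ
  = 0.86 × 71 + 0.14 × 62.0
  = 61.06 + 8.680
  = 69.740
  ≈ 69.74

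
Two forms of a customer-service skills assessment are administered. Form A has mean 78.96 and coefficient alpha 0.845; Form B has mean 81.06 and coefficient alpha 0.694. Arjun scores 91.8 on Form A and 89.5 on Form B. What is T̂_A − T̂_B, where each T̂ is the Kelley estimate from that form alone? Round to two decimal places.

T̂_A = 0.845(91.8) + 0.155(78.96) = 89.8098
T̂_B = 0.694(89.5) + 0.306(81.06) = 86.9174
T̂_A − T̂_B = 2.8924

2.89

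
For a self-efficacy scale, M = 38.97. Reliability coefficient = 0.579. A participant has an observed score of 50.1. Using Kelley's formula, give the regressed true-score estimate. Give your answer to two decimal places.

45.41

Regress the observed score toward the mean by the unreliability: T̂ = 0.579·50.1 + 0.421·38.97 = 29.0079 + 16.40637 = 45.414.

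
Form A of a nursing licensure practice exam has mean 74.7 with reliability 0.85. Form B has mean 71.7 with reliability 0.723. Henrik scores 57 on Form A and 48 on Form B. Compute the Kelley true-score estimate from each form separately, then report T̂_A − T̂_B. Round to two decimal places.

5.09

T̂_A = 0.85(57) + 0.15(74.7) = 59.6550
T̂_B = 0.723(48) + 0.277(71.7) = 54.5649
T̂_A − T̂_B = 5.0901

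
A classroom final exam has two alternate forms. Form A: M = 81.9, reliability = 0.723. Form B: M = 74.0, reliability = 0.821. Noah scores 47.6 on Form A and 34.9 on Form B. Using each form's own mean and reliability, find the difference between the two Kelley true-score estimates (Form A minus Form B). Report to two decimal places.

T̂_A = 0.723(47.6) + 0.277(81.9) = 57.1011
T̂_B = 0.821(34.9) + 0.179(74.0) = 41.8989
T̂_A − T̂_B = 15.2022

15.20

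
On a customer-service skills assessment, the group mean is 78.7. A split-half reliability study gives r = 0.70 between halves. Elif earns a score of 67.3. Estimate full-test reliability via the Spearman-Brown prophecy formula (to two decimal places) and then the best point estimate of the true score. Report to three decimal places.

69.352

Spearman-Brown: ρ = 2r/(1 + r) = 2(0.70)/(1 + 0.70) = 1.400/1.70 = 0.8235 → 0.82
T̂ = ρX + (1 − ρ)μ
  = 0.82 × 67.3 + 0.18 × 78.7
  = 55.186 + 14.166
  = 69.3520
  ≈ 69.352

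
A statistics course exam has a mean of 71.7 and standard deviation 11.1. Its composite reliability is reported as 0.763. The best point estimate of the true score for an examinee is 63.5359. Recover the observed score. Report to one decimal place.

T̂ = ρX + (1 − ρ)μ  ⇒  X = (T̂ − (1 − ρ)μ) / ρ
X = (63.5359 − 0.237 × 71.7) / 0.763 = (63.5359 − 16.9929) / 0.763 = 46.5430 / 0.763 = 61.000

61.0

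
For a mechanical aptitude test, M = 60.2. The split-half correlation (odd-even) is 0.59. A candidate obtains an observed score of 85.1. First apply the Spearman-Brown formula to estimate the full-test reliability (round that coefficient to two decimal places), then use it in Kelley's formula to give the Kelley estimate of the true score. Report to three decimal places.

Spearman-Brown: ρ = 2r/(1 + r) = 2(0.59)/(1 + 0.59) = 1.180/1.59 = 0.7421 → 0.74
T̂ = ρX + (1 − ρ)μ
  = 0.74 × 85.1 + 0.26 × 60.2
  = 62.974 + 15.652
  = 78.6260
  ≈ 78.626

78.626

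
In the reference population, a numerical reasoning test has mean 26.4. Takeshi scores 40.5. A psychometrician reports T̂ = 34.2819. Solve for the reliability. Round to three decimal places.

T̂ = ρX + (1 − ρ)μ  ⇒  T̂ − μ = ρ(X − μ)
ρ = (T̂ − μ)/(X − μ) = (34.2819 − 26.4) / (40.5 − 26.4) = 7.8819 / 14.1 = 0.55900

0.559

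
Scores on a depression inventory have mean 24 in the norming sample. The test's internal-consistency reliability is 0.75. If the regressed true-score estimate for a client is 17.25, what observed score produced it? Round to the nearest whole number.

T̂ = ρX + (1 − ρ)μ  ⇒  X = (T̂ − (1 − ρ)μ) / ρ
X = (17.25 − 0.25 × 24) / 0.75 = (17.25 − 6.00) / 0.75 = 11.25 / 0.75 = 15.00

15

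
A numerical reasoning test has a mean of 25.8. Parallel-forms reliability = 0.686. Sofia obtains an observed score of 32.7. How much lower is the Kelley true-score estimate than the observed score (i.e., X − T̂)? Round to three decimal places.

Weight the observed score by reliability and the mean by (1 − reliability): T̂ = 0.686·32.7 + 0.314·25.8 = 22.4322 + 8.1012 = 30.53340.
X − T̂ = 32.7 − 30.5334 = 2.1666 → 2.167

2.167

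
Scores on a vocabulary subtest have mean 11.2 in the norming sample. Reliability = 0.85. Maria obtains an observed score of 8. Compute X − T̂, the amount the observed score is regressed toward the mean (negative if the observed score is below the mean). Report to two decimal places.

T̂ = 0.85(8) + 0.15(11.2) = 6.80 + 1.680 = 8.4800 → 8.480
X − T̂ = 8 − 8.480 = -0.480 → -0.48

-0.48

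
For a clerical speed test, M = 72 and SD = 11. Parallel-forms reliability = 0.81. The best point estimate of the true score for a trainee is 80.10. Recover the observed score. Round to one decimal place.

T̂ = ρX + (1 − ρ)μ  ⇒  X = (T̂ − (1 − ρ)μ) / ρ
X = (80.10 − 0.19 × 72) / 0.81 = (80.10 − 13.68) / 0.81 = 66.42 / 0.81 = 82.000

82.0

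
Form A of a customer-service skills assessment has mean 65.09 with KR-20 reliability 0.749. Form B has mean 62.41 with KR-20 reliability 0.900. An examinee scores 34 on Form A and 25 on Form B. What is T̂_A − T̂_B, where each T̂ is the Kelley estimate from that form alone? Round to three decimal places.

T̂_A = 0.749(34) + 0.251(65.09) = 41.80359
T̂_B = 0.900(25) + 0.100(62.41) = 28.74100
T̂_A − T̂_B = 13.06259

13.063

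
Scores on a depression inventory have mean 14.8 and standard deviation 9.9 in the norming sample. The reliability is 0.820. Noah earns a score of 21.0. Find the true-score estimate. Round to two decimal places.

19.88

T̂ = ρX + (1 − ρ)μ
  = 0.820 × 21.0 + 0.180 × 14.8
  = 17.2200 + 2.6640
  = 19.884
  ≈ 19.88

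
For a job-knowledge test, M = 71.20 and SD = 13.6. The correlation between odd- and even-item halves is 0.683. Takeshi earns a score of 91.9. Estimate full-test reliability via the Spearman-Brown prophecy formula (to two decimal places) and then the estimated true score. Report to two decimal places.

Spearman-Brown: ρ = 2r/(1 + r) = 2(0.683)/(1 + 0.683) = 1.3660/1.683 = 0.8116 → 0.81
Regress the observed score toward the mean by the unreliability: T̂ = 0.81·91.9 + 0.19·71.20 = 74.439 + 13.5280 = 87.967.

87.97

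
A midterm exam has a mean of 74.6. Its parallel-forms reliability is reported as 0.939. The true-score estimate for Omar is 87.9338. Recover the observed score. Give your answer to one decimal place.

T̂ = ρX + (1 − ρ)μ  ⇒  X = (T̂ − (1 − ρ)μ) / ρ
X = (87.9338 − 0.061 × 74.6) / 0.939 = (87.9338 − 4.5506) / 0.939 = 83.3832 / 0.939 = 88.800

88.8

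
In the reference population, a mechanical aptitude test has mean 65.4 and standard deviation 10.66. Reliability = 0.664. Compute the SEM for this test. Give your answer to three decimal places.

SEM = SD · √(1 − ρ) = 10.66 × √0.336 = 10.66 × 0.5797 = 6.1791

6.179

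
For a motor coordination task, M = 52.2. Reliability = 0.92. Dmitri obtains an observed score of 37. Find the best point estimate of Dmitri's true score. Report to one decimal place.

Weight the observed score by reliability and the mean by (1 − reliability): T̂ = 0.92·37 + 0.08·52.2 = 34.04 + 4.176 = 38.22.

38.2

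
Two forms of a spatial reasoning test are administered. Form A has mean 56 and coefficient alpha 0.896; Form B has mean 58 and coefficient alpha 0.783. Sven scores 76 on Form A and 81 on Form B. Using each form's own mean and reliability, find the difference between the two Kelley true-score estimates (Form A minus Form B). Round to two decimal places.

T̂_A = 0.896(76) + 0.104(56) = 73.9200
T̂_B = 0.783(81) + 0.217(58) = 76.0090
T̂_A − T̂_B = -2.0890

-2.09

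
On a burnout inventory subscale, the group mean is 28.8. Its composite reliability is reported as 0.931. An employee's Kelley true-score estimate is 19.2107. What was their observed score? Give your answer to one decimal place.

T̂ = ρX + (1 − ρ)μ  ⇒  X = (T̂ − (1 − ρ)μ) / ρ
X = (19.2107 − 0.069 × 28.8) / 0.931 = (19.2107 − 1.9872) / 0.931 = 17.2235 / 0.931 = 18.500

18.5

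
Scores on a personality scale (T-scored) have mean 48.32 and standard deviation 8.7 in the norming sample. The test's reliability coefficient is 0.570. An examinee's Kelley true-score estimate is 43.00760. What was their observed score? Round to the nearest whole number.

T̂ = ρX + (1 − ρ)μ  ⇒  X = (T̂ − (1 − ρ)μ) / ρ
X = (43.00760 − 0.430 × 48.32) / 0.570 = (43.00760 − 20.77760) / 0.570 = 22.23000 / 0.570 = 39.00

39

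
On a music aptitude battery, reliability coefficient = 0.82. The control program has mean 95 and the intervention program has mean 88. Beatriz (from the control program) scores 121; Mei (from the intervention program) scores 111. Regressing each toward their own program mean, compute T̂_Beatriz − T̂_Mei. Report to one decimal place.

T̂_Beatriz = 0.82(121) + 0.18(95) = 116.320
T̂_Mei = 0.82(111) + 0.18(88) = 106.860
Difference = 116.320 − 106.860 = 9.460

9.5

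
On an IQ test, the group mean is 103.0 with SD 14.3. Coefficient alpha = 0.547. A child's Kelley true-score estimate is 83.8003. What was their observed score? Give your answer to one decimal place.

67.9

T̂ = ρX + (1 − ρ)μ  ⇒  X = (T̂ − (1 − ρ)μ) / ρ
X = (83.8003 − 0.453 × 103.0) / 0.547 = (83.8003 − 46.6590) / 0.547 = 37.1413 / 0.547 = 67.900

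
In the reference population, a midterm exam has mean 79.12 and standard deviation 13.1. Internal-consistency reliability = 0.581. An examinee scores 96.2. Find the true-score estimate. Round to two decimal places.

89.04

T̂ = 0.581(96.2) + 0.419(79.12) = 55.8922 + 33.15128 = 89.043 → 89.04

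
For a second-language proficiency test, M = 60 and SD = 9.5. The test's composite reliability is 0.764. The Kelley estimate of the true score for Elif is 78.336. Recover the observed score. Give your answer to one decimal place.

84.0

T̂ = ρX + (1 − ρ)μ  ⇒  X = (T̂ − (1 − ρ)μ) / ρ
X = (78.336 − 0.236 × 60) / 0.764 = (78.336 − 14.160) / 0.764 = 64.176 / 0.764 = 84.000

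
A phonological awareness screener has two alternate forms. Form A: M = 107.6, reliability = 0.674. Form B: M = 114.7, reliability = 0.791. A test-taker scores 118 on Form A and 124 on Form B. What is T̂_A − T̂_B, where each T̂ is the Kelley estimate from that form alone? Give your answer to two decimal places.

T̂_A = 0.674(118) + 0.326(107.6) = 114.6096
T̂_B = 0.791(124) + 0.209(114.7) = 122.0563
T̂_A − T̂_B = -7.4467

-7.45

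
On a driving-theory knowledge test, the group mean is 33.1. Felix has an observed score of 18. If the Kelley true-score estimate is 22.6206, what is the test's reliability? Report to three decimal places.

0.694

T̂ = ρX + (1 − ρ)μ  ⇒  T̂ − μ = ρ(X − μ)
ρ = (T̂ − μ)/(X − μ) = (22.6206 − 33.1) / (18 − 33.1) = -10.4794 / -15.1 = 0.69400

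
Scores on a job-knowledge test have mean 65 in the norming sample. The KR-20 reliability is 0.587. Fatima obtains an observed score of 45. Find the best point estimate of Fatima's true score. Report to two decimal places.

T̂ = ρX + (1 − ρ)μ
  = 0.587 × 45 + 0.413 × 65
  = 26.415 + 26.845
  = 53.260
  ≈ 53.26

53.26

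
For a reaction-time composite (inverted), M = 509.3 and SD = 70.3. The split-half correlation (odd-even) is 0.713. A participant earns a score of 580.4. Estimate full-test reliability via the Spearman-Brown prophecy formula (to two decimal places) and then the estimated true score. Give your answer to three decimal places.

568.313

Spearman-Brown: ρ = 2r/(1 + r) = 2(0.713)/(1 + 0.713) = 1.4260/1.713 = 0.8325 → 0.83
Weight the observed score by reliability and the mean by (1 − reliability): T̂ = 0.83·580.4 + 0.17·509.3 = 481.732 + 86.581 = 568.3130.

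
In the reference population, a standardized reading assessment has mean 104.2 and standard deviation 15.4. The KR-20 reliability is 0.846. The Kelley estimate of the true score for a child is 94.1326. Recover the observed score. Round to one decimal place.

T̂ = ρX + (1 − ρ)μ  ⇒  X = (T̂ − (1 − ρ)μ) / ρ
X = (94.1326 − 0.154 × 104.2) / 0.846 = (94.1326 − 16.0468) / 0.846 = 78.0858 / 0.846 = 92.300

92.3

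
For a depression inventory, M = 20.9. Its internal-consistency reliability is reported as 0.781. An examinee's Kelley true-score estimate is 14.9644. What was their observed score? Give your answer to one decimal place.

T̂ = ρX + (1 − ρ)μ  ⇒  X = (T̂ − (1 − ρ)μ) / ρ
X = (14.9644 − 0.219 × 20.9) / 0.781 = (14.9644 − 4.5771) / 0.781 = 10.3873 / 0.781 = 13.300

13.3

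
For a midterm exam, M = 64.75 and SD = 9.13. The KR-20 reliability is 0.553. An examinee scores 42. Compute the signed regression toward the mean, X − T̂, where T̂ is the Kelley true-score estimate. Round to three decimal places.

-10.169

Kelley's formula gives T̂ = 0.553·42 + 0.447·64.75 = 23.226 + 28.94325 = 52.16925.
X − T̂ = 42 − 52.1692 = -10.1692 → -10.169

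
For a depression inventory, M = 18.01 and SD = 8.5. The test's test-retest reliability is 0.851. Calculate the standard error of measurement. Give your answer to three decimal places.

3.281

SEM = SD · √(1 − ρ) = 8.5 × √0.149 = 8.5 × 0.3860 = 3.2810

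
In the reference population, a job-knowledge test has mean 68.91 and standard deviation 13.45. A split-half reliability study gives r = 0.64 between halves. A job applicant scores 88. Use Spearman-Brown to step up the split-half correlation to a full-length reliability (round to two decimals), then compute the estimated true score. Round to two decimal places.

Spearman-Brown: ρ = 2r/(1 + r) = 2(0.64)/(1 + 0.64) = 1.280/1.64 = 0.7805 → 0.78
T̂ = 0.78(88) + 0.22(68.91) = 68.64 + 15.1602 = 83.800 → 83.80

83.80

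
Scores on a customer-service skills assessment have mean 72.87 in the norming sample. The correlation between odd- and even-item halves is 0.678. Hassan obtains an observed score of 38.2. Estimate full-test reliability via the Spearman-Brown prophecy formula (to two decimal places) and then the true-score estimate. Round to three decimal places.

44.787

Spearman-Brown: ρ = 2r/(1 + r) = 2(0.678)/(1 + 0.678) = 1.3560/1.678 = 0.8081 → 0.81
T̂ = ρX + (1 − ρ)μ
  = 0.81 × 38.2 + 0.19 × 72.87
  = 30.942 + 13.8453
  = 44.7873
  ≈ 44.787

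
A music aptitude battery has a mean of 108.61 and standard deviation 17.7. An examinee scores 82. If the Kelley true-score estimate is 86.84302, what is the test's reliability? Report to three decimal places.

T̂ = ρX + (1 − ρ)μ  ⇒  T̂ − μ = ρ(X − μ)
ρ = (T̂ − μ)/(X − μ) = (86.84302 − 108.61) / (82 − 108.61) = -21.76698 / -26.61 = 0.81800

0.818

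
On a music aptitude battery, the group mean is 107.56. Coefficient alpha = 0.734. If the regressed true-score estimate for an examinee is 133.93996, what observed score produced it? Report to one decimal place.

143.5

T̂ = ρX + (1 − ρ)μ  ⇒  X = (T̂ − (1 − ρ)μ) / ρ
X = (133.93996 − 0.266 × 107.56) / 0.734 = (133.93996 − 28.61096) / 0.734 = 105.32900 / 0.734 = 143.500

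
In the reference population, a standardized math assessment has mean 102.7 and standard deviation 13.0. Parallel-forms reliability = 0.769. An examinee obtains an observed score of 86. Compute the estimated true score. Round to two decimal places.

89.86

T̂ = ρX + (1 − ρ)μ
  = 0.769 × 86 + 0.231 × 102.7
  = 66.134 + 23.7237
  = 89.858
  ≈ 89.86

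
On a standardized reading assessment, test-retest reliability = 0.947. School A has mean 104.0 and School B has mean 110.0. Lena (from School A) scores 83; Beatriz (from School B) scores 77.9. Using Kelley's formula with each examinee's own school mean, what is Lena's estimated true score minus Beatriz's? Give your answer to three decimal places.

T̂_Lena = 0.947(83) + 0.053(104.0) = 84.11300
T̂_Beatriz = 0.947(77.9) + 0.053(110.0) = 79.60130
Difference = 84.11300 − 79.60130 = 4.51170

4.512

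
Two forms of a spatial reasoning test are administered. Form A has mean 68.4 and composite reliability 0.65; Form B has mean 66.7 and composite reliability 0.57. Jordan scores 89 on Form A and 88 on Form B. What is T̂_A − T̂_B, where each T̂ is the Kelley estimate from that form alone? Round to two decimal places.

2.95

T̂_A = 0.65(89) + 0.35(68.4) = 81.7900
T̂_B = 0.57(88) + 0.43(66.7) = 78.8410
T̂_A − T̂_B = 2.9490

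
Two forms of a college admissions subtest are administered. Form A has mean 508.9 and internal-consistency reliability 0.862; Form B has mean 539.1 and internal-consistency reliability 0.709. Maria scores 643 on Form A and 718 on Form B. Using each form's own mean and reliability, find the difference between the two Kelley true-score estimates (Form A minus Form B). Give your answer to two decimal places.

-41.45

T̂_A = 0.862(643) + 0.138(508.9) = 624.4942
T̂_B = 0.709(718) + 0.291(539.1) = 665.9401
T̂_A − T̂_B = -41.4459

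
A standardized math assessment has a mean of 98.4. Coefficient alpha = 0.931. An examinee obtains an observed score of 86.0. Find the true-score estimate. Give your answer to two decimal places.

T̂ = 0.931(86.0) + 0.069(98.4) = 80.0660 + 6.7896 = 86.856 → 86.86

86.86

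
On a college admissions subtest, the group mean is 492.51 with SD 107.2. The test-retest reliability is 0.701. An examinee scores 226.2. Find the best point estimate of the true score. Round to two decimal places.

T̂ = 0.701(226.2) + 0.299(492.51) = 158.5662 + 147.26049 = 305.827 → 305.83

305.83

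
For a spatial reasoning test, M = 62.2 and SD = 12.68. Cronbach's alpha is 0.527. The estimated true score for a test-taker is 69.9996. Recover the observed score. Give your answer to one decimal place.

T̂ = ρX + (1 − ρ)μ  ⇒  X = (T̂ − (1 − ρ)μ) / ρ
X = (69.9996 − 0.473 × 62.2) / 0.527 = (69.9996 − 29.4206) / 0.527 = 40.5790 / 0.527 = 77.000

77.0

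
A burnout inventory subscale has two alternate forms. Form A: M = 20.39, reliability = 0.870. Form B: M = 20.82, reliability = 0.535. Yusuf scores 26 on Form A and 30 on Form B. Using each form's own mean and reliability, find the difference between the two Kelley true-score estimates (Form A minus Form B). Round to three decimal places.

-0.461

T̂_A = 0.870(26) + 0.130(20.39) = 25.27070
T̂_B = 0.535(30) + 0.465(20.82) = 25.73130
T̂_A − T̂_B = -0.46060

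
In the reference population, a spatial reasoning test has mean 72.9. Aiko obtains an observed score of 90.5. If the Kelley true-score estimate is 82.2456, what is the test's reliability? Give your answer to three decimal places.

T̂ = ρX + (1 − ρ)μ  ⇒  T̂ − μ = ρ(X − μ)
ρ = (T̂ − μ)/(X − μ) = (82.2456 − 72.9) / (90.5 − 72.9) = 9.3456 / 17.6 = 0.53100

0.531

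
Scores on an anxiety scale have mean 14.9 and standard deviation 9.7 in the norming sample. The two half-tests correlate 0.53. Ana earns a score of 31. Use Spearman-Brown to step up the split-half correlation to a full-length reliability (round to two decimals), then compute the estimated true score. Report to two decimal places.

26.01

Spearman-Brown: ρ = 2r/(1 + r) = 2(0.53)/(1 + 0.53) = 1.060/1.53 = 0.6928 → 0.69
Weight the observed score by reliability and the mean by (1 − reliability): T̂ = 0.69·31 + 0.31·14.9 = 21.39 + 4.619 = 26.009.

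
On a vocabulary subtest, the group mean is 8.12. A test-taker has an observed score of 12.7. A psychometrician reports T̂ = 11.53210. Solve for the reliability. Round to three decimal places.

0.745

T̂ = ρX + (1 − ρ)μ  ⇒  T̂ − μ = ρ(X − μ)
ρ = (T̂ − μ)/(X − μ) = (11.53210 − 8.12) / (12.7 − 8.12) = 3.41210 / 4.58 = 0.74500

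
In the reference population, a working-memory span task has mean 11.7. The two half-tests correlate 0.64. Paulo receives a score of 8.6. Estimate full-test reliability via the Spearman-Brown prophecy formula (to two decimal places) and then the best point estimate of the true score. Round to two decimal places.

Spearman-Brown: ρ = 2r/(1 + r) = 2(0.64)/(1 + 0.64) = 1.280/1.64 = 0.7805 → 0.78
T̂ = 0.78(8.6) + 0.22(11.7) = 6.708 + 2.574 = 9.282 → 9.28

9.28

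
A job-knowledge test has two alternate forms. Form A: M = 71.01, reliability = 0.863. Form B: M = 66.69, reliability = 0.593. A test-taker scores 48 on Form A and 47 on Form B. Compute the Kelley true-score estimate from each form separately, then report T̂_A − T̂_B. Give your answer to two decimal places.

T̂_A = 0.863(48) + 0.137(71.01) = 51.1524
T̂_B = 0.593(47) + 0.407(66.69) = 55.0138
T̂_A − T̂_B = -3.8615

-3.86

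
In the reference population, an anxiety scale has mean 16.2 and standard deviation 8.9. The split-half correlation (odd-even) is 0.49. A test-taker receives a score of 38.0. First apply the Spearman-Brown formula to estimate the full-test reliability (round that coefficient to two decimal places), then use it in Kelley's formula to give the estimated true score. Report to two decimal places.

Spearman-Brown: ρ = 2r/(1 + r) = 2(0.49)/(1 + 0.49) = 0.980/1.49 = 0.6577 → 0.66
T̂ = 0.66(38.0) + 0.34(16.2) = 25.080 + 5.508 = 30.588 → 30.59

30.59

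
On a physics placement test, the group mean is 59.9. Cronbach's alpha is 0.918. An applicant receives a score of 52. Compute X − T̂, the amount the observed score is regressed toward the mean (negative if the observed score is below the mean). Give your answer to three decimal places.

T̂ = ρX + (1 − ρ)μ
  = 0.918 × 52 + 0.082 × 59.9
  = 47.736 + 4.9118
  = 52.64780
  ≈ 52.6478
X − T̂ = 52 − 52.6478 = -0.6478 → -0.648

-0.648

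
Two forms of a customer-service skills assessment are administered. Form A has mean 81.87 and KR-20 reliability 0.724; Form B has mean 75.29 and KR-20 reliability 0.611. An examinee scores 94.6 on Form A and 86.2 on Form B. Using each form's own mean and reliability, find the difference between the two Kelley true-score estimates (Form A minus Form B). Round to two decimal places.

9.13

T̂_A = 0.724(94.6) + 0.276(81.87) = 91.0865
T̂_B = 0.611(86.2) + 0.389(75.29) = 81.9560
T̂_A − T̂_B = 9.1305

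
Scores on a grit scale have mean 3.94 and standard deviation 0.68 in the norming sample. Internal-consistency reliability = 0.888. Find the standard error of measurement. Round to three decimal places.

SEM = SD · √(1 − ρ) = 0.68 × √0.112 = 0.68 × 0.3347 = 0.2276

0.228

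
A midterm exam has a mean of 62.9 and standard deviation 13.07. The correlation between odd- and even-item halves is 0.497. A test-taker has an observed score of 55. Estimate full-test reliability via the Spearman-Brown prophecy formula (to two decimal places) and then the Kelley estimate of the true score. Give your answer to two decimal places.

Spearman-Brown: ρ = 2r/(1 + r) = 2(0.497)/(1 + 0.497) = 0.9940/1.497 = 0.6640 → 0.66
T̂ = ρX + (1 − ρ)μ
  = 0.66 × 55 + 0.34 × 62.9
  = 36.30 + 21.386
  = 57.686
  ≈ 57.69

57.69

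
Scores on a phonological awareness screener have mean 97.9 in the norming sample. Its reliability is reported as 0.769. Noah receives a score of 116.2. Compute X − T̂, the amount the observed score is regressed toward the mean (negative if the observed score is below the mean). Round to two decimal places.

4.23

Regress the observed score toward the mean by the unreliability: T̂ = 0.769·116.2 + 0.231·97.9 = 89.3578 + 22.6149 = 111.9727.
X − T̂ = 116.2 − 111.973 = 4.227 → 4.23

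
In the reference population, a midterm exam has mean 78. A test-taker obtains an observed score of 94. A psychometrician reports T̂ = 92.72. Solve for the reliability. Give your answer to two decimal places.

0.92

T̂ = ρX + (1 − ρ)μ  ⇒  T̂ − μ = ρ(X − μ)
ρ = (T̂ − μ)/(X − μ) = (92.72 − 78) / (94 − 78) = 14.72 / 16.0 = 0.9200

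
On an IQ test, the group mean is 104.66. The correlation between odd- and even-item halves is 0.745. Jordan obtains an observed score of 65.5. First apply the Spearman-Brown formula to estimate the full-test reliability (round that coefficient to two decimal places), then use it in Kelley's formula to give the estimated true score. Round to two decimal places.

71.37

Spearman-Brown: ρ = 2r/(1 + r) = 2(0.745)/(1 + 0.745) = 1.4900/1.745 = 0.8539 → 0.85
T̂ = 0.85(65.5) + 0.15(104.66) = 55.675 + 15.6990 = 71.374 → 71.37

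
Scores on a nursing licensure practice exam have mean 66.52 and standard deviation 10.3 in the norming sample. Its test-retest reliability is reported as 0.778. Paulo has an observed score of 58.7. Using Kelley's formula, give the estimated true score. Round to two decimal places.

60.44

T̂ = 0.778(58.7) + 0.222(66.52) = 45.6686 + 14.76744 = 60.436 → 60.44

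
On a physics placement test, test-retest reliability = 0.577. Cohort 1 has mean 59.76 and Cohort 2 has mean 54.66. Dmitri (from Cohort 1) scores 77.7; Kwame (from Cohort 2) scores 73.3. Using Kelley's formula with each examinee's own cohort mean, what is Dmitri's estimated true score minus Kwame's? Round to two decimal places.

4.70

T̂_Dmitri = 0.577(77.7) + 0.423(59.76) = 70.1114
T̂_Kwame = 0.577(73.3) + 0.423(54.66) = 65.4153
Difference = 70.1114 − 65.4153 = 4.6961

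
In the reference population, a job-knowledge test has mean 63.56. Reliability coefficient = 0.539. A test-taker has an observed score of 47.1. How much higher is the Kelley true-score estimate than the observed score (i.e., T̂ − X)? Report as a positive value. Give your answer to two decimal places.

7.59

T̂ = 0.539(47.1) + 0.461(63.56) = 25.3869 + 29.30116 = 54.6881 → 54.688
T̂ − X = 54.688 − 47.1 = 7.588 → 7.59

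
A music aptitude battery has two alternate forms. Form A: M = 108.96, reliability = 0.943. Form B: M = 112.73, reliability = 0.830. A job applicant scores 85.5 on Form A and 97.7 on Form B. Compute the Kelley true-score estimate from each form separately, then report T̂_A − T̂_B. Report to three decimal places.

-13.418

T̂_A = 0.943(85.5) + 0.057(108.96) = 86.83722
T̂_B = 0.830(97.7) + 0.170(112.73) = 100.25510
T̂_A − T̂_B = -13.41788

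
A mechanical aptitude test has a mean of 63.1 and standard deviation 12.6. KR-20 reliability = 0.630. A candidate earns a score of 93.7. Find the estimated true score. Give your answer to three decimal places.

T̂ = ρX + (1 − ρ)μ
  = 0.630 × 93.7 + 0.370 × 63.1
  = 59.0310 + 23.3470
  = 82.3780
  ≈ 82.378

82.378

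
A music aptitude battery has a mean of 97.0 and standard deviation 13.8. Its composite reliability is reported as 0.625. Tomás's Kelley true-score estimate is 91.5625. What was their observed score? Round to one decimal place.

T̂ = ρX + (1 − ρ)μ  ⇒  X = (T̂ − (1 − ρ)μ) / ρ
X = (91.5625 − 0.375 × 97.0) / 0.625 = (91.5625 − 36.3750) / 0.625 = 55.1875 / 0.625 = 88.300

88.3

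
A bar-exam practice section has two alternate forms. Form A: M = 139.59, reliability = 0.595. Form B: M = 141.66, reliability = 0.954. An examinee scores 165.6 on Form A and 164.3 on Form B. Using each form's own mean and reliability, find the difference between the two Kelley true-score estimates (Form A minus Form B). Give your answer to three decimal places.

T̂_A = 0.595(165.6) + 0.405(139.59) = 155.06595
T̂_B = 0.954(164.3) + 0.046(141.66) = 163.25856
T̂_A − T̂_B = -8.19261

-8.193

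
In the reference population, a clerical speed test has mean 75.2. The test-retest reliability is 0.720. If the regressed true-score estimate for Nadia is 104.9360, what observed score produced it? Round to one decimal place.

T̂ = ρX + (1 − ρ)μ  ⇒  X = (T̂ − (1 − ρ)μ) / ρ
X = (104.9360 − 0.280 × 75.2) / 0.720 = (104.9360 − 21.0560) / 0.720 = 83.8800 / 0.720 = 116.500

116.5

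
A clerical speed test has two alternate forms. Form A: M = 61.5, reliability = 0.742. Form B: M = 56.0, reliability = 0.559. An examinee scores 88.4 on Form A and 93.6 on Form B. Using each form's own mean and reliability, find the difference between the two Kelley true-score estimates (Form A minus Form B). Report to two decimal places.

4.44

T̂_A = 0.742(88.4) + 0.258(61.5) = 81.4598
T̂_B = 0.559(93.6) + 0.441(56.0) = 77.0184
T̂_A − T̂_B = 4.4414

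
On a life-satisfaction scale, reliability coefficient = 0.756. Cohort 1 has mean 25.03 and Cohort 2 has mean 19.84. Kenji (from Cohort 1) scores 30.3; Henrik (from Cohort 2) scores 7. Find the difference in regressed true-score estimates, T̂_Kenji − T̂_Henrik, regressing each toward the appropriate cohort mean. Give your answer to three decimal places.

18.881

T̂_Kenji = 0.756(30.3) + 0.244(25.03) = 29.01412
T̂_Henrik = 0.756(7) + 0.244(19.84) = 10.13296
Difference = 29.01412 − 10.13296 = 18.88116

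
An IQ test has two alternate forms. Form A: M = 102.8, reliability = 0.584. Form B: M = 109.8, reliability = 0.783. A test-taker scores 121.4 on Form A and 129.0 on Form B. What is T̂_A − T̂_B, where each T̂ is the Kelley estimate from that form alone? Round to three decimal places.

-11.171

T̂_A = 0.584(121.4) + 0.416(102.8) = 113.66240
T̂_B = 0.783(129.0) + 0.217(109.8) = 124.83360
T̂_A − T̂_B = -11.17120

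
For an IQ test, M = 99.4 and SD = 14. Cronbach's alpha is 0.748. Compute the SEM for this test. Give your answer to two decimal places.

SEM = SD · √(1 − ρ) = 14 × √0.252 = 14 × 0.5020 = 7.028

7.03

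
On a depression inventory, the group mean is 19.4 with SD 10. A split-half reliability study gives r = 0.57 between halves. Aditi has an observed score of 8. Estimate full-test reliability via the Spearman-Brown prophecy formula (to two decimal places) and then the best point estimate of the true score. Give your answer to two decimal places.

11.08

Spearman-Brown: ρ = 2r/(1 + r) = 2(0.57)/(1 + 0.57) = 1.140/1.57 = 0.7261 → 0.73
T̂ = 0.73(8) + 0.27(19.4) = 5.84 + 5.238 = 11.078 → 11.08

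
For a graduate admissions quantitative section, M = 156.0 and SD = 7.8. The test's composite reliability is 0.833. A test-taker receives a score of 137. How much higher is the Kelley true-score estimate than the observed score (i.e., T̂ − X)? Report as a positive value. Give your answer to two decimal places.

3.17

Kelley's formula gives T̂ = 0.833·137 + 0.167·156.0 = 114.121 + 26.0520 = 140.1730.
T̂ − X = 140.173 − 137 = 3.173 → 3.17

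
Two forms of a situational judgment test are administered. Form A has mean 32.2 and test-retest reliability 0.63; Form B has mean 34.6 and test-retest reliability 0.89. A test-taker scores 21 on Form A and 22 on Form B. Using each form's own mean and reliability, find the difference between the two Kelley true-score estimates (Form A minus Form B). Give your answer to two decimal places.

1.76

T̂_A = 0.63(21) + 0.37(32.2) = 25.1440
T̂_B = 0.89(22) + 0.11(34.6) = 23.3860
T̂_A − T̂_B = 1.7580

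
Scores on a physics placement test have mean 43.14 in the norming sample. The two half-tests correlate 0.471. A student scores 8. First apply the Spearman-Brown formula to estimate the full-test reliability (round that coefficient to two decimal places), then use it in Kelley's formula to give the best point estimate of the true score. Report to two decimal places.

Spearman-Brown: ρ = 2r/(1 + r) = 2(0.471)/(1 + 0.471) = 0.9420/1.471 = 0.6404 → 0.64
T̂ = 0.64(8) + 0.36(43.14) = 5.12 + 15.5304 = 20.650 → 20.65

20.65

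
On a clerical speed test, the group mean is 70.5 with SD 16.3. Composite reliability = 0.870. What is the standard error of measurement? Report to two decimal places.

5.88

SEM = SD · √(1 − ρ) = 16.3 × √0.130 = 16.3 × 0.3606 = 5.877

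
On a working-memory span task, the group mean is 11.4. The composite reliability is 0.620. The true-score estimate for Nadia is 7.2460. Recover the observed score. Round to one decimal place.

4.7

T̂ = ρX + (1 − ρ)μ  ⇒  X = (T̂ − (1 − ρ)μ) / ρ
X = (7.2460 − 0.380 × 11.4) / 0.620 = (7.2460 − 4.3320) / 0.620 = 2.9140 / 0.620 = 4.700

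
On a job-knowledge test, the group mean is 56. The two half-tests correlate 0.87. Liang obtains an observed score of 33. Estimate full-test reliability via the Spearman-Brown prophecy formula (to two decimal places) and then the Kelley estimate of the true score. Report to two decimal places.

Spearman-Brown: ρ = 2r/(1 + r) = 2(0.87)/(1 + 0.87) = 1.740/1.87 = 0.9305 → 0.93
Regress the observed score toward the mean by the unreliability: T̂ = 0.93·33 + 0.07·56 = 30.69 + 3.92 = 34.610.

34.61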